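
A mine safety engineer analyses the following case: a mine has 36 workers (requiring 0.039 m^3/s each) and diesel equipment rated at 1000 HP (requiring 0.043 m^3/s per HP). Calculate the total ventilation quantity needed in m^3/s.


44.404 m^3/s

Airflow for workers:
Q_people = 36 * 0.039 = 1.404 m^3/s
Airflow for diesel equipment:
Q_diesel = 1000 * 0.043 = 43.0 m^3/s
Total ventilation:
Q_total = 1.404 + 43.0
= 44.404 m^3/s


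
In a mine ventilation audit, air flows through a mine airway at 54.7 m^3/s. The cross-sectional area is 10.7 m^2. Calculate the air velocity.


Velocity = flow rate / cross-sectional area
= 54.7 / 10.7
= 5.1121 m/s

5.1121 m/s


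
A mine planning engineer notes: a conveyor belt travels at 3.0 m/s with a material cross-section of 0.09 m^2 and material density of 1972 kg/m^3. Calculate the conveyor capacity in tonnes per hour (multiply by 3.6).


1916.784 t/h

Volumetric flow = speed * area
= 3.0 * 0.09 = 0.27 m^3/s
Mass flow = volumetric * density
= 0.27 * 1972 = 532.44 kg/s
Convert to t/h: multiply by 3.6
Capacity = 532.44 * 3.6
= 1916.784 t/h


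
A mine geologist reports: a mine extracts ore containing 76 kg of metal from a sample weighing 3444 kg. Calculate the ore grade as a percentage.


Ore grade = (metal mass / ore mass) * 100
= (76 / 3444) * 100
= 0.02206736353 * 100
= 2.2067%

2.2067%


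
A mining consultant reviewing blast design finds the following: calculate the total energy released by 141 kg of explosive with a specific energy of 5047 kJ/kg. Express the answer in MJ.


711.627 MJ

Energy = mass * specific_energy / 1000
= 141 * 5047 / 1000
= 711627 / 1000
= 711.627 MJ


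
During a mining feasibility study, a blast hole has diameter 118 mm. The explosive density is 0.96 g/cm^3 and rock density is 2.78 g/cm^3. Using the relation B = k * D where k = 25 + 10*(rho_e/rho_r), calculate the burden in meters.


3.3575 m

First, compute k:
rho_e / rho_r = 0.96 / 2.78 = 0.345323741
k = 25 + 10 * 0.345323741 = 28.45323741
Then, compute burden:
B = k * D / 1000 = 28.45323741 * 118 / 1000
= 3357.482014 / 1000
= 3.3575 m


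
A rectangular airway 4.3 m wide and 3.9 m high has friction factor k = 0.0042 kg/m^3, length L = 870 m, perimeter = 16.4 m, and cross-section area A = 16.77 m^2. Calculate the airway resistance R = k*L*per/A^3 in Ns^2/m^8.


0.0127 Ns^2/m^8

Compute the numerator:
k * L * per = 0.0042 * 870 * 16.4
= 59.9256
Compute the denominator:
A^3 = 16.77^3 = 4716.275733
Resistance:
R = 59.9256 / 4716.275733
= 0.0127 Ns^2/m^8


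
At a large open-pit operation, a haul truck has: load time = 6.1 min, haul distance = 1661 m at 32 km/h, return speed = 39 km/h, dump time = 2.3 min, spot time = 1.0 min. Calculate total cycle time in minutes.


Convert haul speed to m/min: 32 * 1000/60 = 533.3333333 m/min
Haul time = 1661 / 533.3333333 = 3.114375 min
Convert return speed to m/min: 39 * 1000/60 = 650 m/min
Return time = 1661 / 650 = 2.555384615 min
Total cycle time:
= 6.1 + 3.114375 + 2.3 + 2.555384615 + 1.0
= 15.0698 min

15.0698 min


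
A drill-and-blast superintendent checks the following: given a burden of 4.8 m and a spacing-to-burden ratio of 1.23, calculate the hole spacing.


Spacing = burden * ratio
= 4.8 * 1.23
= 5.904 m

5.904 m


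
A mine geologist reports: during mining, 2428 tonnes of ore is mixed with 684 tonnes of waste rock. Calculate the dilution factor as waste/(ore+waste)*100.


Total material = ore + waste
= 2428 + 684 = 3112 tonnes
Dilution = waste / total * 100
= 684 / 3112 * 100
= 0.2197943445 * 100
= 21.9794%

21.9794%


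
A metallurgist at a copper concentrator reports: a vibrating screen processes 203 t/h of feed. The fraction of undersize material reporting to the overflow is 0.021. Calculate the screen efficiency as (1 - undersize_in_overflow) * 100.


Screen efficiency = (1 - fraction of undersize in overflow) * 100
= (1 - 0.021) * 100
= 0.979 * 100
= 97.9%

97.9%


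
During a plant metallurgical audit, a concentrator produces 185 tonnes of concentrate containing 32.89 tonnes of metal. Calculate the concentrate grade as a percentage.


17.7784%

Grade = (metal in concentrate / concentrate mass) * 100
= (32.89 / 185) * 100
= 0.1777837838 * 100
= 17.7784%


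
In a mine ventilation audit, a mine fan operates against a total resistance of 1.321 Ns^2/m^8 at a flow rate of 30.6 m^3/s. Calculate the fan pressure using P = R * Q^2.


Compute Q^2:
Q^2 = 30.6^2 = 936.36
Compute pressure:
P = R * Q^2 = 1.321 * 936.36
= 1236.9316 Pa

1236.9316 Pa


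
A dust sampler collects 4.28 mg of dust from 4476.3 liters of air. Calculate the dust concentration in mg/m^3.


Convert liters to m^3: 1 m^3 = 1000 L
Concentration = mass / volume * 1000
= 4.28 / 4476.3 * 1000
= 0.0009561468177 * 1000
= 0.9561 mg/m^3

0.9561 mg/m^3


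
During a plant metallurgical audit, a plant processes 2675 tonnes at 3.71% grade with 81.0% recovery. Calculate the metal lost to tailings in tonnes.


18.8561 tonnes

Total metal in feed:
= 2675 * 3.71 / 100 = 99.2425 tonnes
Metal recovered:
= 99.2425 * 81.0 / 100 = 80.386425 tonnes
Metal lost to tailings:
= 99.2425 - 80.386425
= 18.8561 tonnes


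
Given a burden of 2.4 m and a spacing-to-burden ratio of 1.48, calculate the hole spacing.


Spacing = burden * ratio
= 2.4 * 1.48
= 3.552 m

3.552 m


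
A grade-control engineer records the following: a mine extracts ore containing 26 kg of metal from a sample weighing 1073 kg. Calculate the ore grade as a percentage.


Ore grade = (metal mass / ore mass) * 100
= (26 / 1073) * 100
= 0.02423112768 * 100
= 2.4231%

2.4231%


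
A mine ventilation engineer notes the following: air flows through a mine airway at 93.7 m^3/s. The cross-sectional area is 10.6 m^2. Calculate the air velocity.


8.8396 m/s

Velocity = flow rate / cross-sectional area
= 93.7 / 10.6
= 8.8396 m/s


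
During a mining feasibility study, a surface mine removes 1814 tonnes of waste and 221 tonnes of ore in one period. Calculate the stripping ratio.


8.2081

Stripping ratio = waste tonnage / ore tonnage
= 1814 / 221
= 8.2081


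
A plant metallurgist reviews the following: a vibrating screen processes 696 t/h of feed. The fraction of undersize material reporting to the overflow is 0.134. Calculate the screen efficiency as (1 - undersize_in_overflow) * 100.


86.6%

Screen efficiency = (1 - fraction of undersize in overflow) * 100
= (1 - 0.134) * 100
= 0.866 * 100
= 86.6%


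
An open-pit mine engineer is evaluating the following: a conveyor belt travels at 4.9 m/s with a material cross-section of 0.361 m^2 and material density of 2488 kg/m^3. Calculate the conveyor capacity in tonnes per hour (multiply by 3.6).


Volumetric flow = speed * area
= 4.9 * 0.361 = 1.7689 m^3/s
Mass flow = volumetric * density
= 1.7689 * 2488 = 4401.0232 kg/s
Convert to t/h: multiply by 3.6
Capacity = 4401.0232 * 3.6
= 15843.6835 t/h

15843.6835 t/h


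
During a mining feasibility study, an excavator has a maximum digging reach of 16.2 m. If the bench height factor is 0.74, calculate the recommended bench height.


Bench height = reach * factor
= 16.2 * 0.74
= 11.988 m

11.988 m


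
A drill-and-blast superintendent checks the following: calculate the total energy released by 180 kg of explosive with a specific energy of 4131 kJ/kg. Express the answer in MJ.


Energy = mass * specific_energy / 1000
= 180 * 4131 / 1000
= 743580 / 1000
= 743.58 MJ

743.58 MJ


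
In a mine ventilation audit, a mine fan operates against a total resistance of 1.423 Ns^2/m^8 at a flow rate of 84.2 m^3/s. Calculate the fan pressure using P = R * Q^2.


10088.5577 Pa

Compute Q^2:
Q^2 = 84.2^2 = 7089.64
Compute pressure:
P = R * Q^2 = 1.423 * 7089.64
= 10088.5577 Pa


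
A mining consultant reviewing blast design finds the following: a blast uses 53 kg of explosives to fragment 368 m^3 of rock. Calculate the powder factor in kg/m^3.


0.144 kg/m^3

Powder factor = explosive mass / rock volume
= 53 / 368
= 0.144 kg/m^3


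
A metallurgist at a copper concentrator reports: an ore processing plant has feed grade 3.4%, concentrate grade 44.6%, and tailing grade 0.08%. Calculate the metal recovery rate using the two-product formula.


97.8225%

Using the two-product formula:
R = 100 * c * (f - t) / (f * (c - t))
Numerator = 100 * 44.6 * (3.4 - 0.08)
= 100 * 44.6 * 3.32
= 14807.2
Denominator = 3.4 * (44.6 - 0.08)
= 3.4 * 44.52
= 151.368
R = 14807.2 / 151.368
= 97.8225%


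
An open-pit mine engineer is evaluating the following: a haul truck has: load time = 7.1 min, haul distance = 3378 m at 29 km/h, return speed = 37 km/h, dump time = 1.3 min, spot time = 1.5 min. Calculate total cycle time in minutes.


22.3668 min

Convert haul speed to m/min: 29 * 1000/60 = 483.3333333 m/min
Haul time = 3378 / 483.3333333 = 6.988965517 min
Convert return speed to m/min: 37 * 1000/60 = 616.6666667 m/min
Return time = 3378 / 616.6666667 = 5.477837838 min
Total cycle time:
= 7.1 + 6.988965517 + 1.3 + 5.477837838 + 1.5
= 22.3668 min


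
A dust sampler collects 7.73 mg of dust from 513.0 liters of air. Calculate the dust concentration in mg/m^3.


Convert liters to m^3: 1 m^3 = 1000 L
Concentration = mass / volume * 1000
= 7.73 / 513.0 * 1000
= 0.01506822612 * 1000
= 15.0682 mg/m^3

15.0682 mg/m^3


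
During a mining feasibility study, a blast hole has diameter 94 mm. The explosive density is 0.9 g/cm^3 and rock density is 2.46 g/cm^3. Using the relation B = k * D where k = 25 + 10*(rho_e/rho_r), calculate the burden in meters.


2.6939 m

First, compute k:
rho_e / rho_r = 0.9 / 2.46 = 0.3658536585
k = 25 + 10 * 0.3658536585 = 28.65853659
Then, compute burden:
B = k * D / 1000 = 28.65853659 * 94 / 1000
= 2693.902439 / 1000
= 2.6939 m


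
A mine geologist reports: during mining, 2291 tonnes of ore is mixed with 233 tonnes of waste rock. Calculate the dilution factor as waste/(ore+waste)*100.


9.2314%

Total material = ore + waste
= 2291 + 233 = 2524 tonnes
Dilution = waste / total * 100
= 233 / 2524 * 100
= 0.09231378764 * 100
= 9.2314%


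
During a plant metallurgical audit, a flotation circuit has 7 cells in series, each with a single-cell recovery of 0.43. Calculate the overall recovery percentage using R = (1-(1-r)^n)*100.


Complement of single-cell recovery:
1 - r = 1 - 0.43 = 0.57
Raise to power n:
(1 - r)^7 = 0.57^7 = 0.01954897493
Overall recovery:
R = (1 - 0.01954897493) * 100
= 98.0451%

98.0451%


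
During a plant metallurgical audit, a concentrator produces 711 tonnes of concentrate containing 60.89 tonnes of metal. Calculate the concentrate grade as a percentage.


Grade = (metal in concentrate / concentrate mass) * 100
= (60.89 / 711) * 100
= 0.08563994374 * 100
= 8.564%

8.564%


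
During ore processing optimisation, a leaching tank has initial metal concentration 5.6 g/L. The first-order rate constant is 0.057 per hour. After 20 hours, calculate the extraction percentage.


Compute the exponent:
-k * t = -0.057 * 20 = -1.14
Remaining concentration:
C = 5.6 * exp(-1.14)
= 5.6 * 0.3198190218
= 1.790986522 g/L
Extracted = 5.6 - 1.790986522 = 3.809013478 g/L
Extraction % = 3.809013478 / 5.6 * 100
= 68.0181%

68.0181%


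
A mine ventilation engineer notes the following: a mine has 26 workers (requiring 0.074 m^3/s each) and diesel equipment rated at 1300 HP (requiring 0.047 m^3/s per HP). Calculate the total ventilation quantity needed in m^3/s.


Airflow for workers:
Q_people = 26 * 0.074 = 1.924 m^3/s
Airflow for diesel equipment:
Q_diesel = 1300 * 0.047 = 61.1 m^3/s
Total ventilation:
Q_total = 1.924 + 61.1
= 63.024 m^3/s

63.024 m^3/s


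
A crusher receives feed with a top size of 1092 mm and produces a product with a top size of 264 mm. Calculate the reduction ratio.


4.1364

Reduction ratio = feed size / product size
= 1092 / 264
= 4.1364


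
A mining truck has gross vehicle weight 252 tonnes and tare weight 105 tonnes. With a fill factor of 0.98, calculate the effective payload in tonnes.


Maximum payload = gross - tare
= 252 - 105 = 147 tonnes
Effective payload = max payload * fill factor
= 147 * 0.98
= 144.06 tonnes

144.06 tonnes


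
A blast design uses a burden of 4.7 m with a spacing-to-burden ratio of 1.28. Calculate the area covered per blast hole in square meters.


28.2752 m^2

First, find the spacing:
Spacing = burden * ratio = 4.7 * 1.28
= 6.016 m
Then, calculate the area:
Area = burden * spacing = 4.7 * 6.016
= 28.2752 m^2


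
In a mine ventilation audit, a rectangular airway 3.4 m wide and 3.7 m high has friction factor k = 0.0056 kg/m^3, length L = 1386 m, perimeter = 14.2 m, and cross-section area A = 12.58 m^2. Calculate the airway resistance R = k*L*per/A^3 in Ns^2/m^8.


0.0554 Ns^2/m^8

Compute the numerator:
k * L * per = 0.0056 * 1386 * 14.2
= 110.21472
Compute the denominator:
A^3 = 12.58^3 = 1990.865512
Resistance:
R = 110.21472 / 1990.865512
= 0.0554 Ns^2/m^8


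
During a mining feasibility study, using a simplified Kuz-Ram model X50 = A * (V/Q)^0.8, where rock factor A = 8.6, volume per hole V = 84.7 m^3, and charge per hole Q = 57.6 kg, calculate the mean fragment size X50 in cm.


Compute V/Q:
V/Q = 84.7 / 57.6 = 1.470486111
Raise to the power 0.8:
(V/Q)^0.8 = 1.470486111^0.8 = 1.361346696
Multiply by A:
X50 = 8.6 * 1.361346696
= 11.7076 cm

11.7076 cm


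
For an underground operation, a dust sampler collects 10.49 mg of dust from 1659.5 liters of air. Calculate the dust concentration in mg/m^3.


6.3212 mg/m^3

Convert liters to m^3: 1 m^3 = 1000 L
Concentration = mass / volume * 1000
= 10.49 / 1659.5 * 1000
= 0.006321181079 * 1000
= 6.3212 mg/m^3


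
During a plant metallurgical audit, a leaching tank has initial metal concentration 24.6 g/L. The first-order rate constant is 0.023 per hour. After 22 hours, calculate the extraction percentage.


39.7098%

Compute the exponent:
-k * t = -0.023 * 22 = -0.506
Remaining concentration:
C = 24.6 * exp(-0.506)
= 24.6 * 0.6029023715
= 14.83139834 g/L
Extracted = 24.6 - 14.83139834 = 9.768601661 g/L
Extraction % = 9.768601661 / 24.6 * 100
= 39.7098%


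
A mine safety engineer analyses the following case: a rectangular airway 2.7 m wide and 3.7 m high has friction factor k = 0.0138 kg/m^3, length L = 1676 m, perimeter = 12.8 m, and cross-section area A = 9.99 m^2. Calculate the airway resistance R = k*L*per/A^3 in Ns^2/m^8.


Compute the numerator:
k * L * per = 0.0138 * 1676 * 12.8
= 296.04864
Compute the denominator:
A^3 = 9.99^3 = 997.002999
Resistance:
R = 296.04864 / 997.002999
= 0.2969 Ns^2/m^8

0.2969 Ns^2/m^8


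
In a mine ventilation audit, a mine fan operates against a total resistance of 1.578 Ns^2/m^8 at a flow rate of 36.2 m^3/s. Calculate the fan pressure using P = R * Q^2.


Compute Q^2:
Q^2 = 36.2^2 = 1310.44
Compute pressure:
P = R * Q^2 = 1.578 * 1310.44
= 2067.8743 Pa

2067.8743 Pa


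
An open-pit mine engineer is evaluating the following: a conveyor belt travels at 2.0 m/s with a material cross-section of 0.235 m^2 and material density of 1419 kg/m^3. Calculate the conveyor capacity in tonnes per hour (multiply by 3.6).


2400.948 t/h

Volumetric flow = speed * area
= 2.0 * 0.235 = 0.47 m^3/s
Mass flow = volumetric * density
= 0.47 * 1419 = 666.93 kg/s
Convert to t/h: multiply by 3.6
Capacity = 666.93 * 3.6
= 2400.948 t/h


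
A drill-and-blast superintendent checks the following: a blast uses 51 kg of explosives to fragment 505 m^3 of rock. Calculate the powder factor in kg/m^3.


0.101 kg/m^3

Powder factor = explosive mass / rock volume
= 51 / 505
= 0.101 kg/m^3


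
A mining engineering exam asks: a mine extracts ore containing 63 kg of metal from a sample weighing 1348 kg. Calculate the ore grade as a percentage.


4.6736%

Ore grade = (metal mass / ore mass) * 100
= (63 / 1348) * 100
= 0.04673590504 * 100
= 4.6736%


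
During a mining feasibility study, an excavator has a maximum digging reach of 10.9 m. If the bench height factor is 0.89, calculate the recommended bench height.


Bench height = reach * factor
= 10.9 * 0.89
= 9.701 m

9.701 m


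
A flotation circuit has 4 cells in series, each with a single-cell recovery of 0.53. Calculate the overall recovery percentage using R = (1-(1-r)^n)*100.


Complement of single-cell recovery:
1 - r = 1 - 0.53 = 0.47
Raise to power n:
(1 - r)^4 = 0.47^4 = 0.04879681
Overall recovery:
R = (1 - 0.04879681) * 100
= 95.1203%

95.1203%


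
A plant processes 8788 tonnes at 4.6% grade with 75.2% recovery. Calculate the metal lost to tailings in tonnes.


Total metal in feed:
= 8788 * 4.6 / 100 = 404.248 tonnes
Metal recovered:
= 404.248 * 75.2 / 100 = 303.994496 tonnes
Metal lost to tailings:
= 404.248 - 303.994496
= 100.2535 tonnes

100.2535 tonnes


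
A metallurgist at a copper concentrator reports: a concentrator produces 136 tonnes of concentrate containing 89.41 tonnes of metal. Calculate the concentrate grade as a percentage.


65.7426%

Grade = (metal in concentrate / concentrate mass) * 100
= (89.41 / 136) * 100
= 0.6574264706 * 100
= 65.7426%


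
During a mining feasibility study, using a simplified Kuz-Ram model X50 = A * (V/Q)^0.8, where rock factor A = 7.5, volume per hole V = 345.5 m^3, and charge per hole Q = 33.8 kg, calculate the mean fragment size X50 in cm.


48.16 cm

Compute V/Q:
V/Q = 345.5 / 33.8 = 10.22189349
Raise to the power 0.8:
(V/Q)^0.8 = 10.22189349^0.8 = 6.421331356
Multiply by A:
X50 = 7.5 * 6.421331356
= 48.16 cm


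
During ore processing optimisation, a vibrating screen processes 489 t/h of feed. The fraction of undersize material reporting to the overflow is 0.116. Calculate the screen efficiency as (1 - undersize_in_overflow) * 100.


88.4%

Screen efficiency = (1 - fraction of undersize in overflow) * 100
= (1 - 0.116) * 100
= 0.884 * 100
= 88.4%


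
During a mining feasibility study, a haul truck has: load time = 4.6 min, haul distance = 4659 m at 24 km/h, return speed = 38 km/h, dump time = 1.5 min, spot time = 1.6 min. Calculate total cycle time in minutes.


Convert haul speed to m/min: 24 * 1000/60 = 400 m/min
Haul time = 4659 / 400 = 11.6475 min
Convert return speed to m/min: 38 * 1000/60 = 633.3333333 m/min
Return time = 4659 / 633.3333333 = 7.356315789 min
Total cycle time:
= 4.6 + 11.6475 + 1.5 + 7.356315789 + 1.6
= 26.7038 min

26.7038 min


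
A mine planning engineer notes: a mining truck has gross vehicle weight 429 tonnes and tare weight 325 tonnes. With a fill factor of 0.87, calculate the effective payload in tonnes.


90.48 tonnes

Maximum payload = gross - tare
= 429 - 325 = 104 tonnes
Effective payload = max payload * fill factor
= 104 * 0.87
= 90.48 tonnes


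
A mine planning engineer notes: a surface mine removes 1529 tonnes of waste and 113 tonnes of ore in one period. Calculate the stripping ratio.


13.531

Stripping ratio = waste tonnage / ore tonnage
= 1529 / 113
= 13.531


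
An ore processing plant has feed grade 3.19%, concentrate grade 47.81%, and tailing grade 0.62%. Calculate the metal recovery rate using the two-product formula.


Using the two-product formula:
R = 100 * c * (f - t) / (f * (c - t))
Numerator = 100 * 47.81 * (3.19 - 0.62)
= 100 * 47.81 * 2.57
= 12287.17
Denominator = 3.19 * (47.81 - 0.62)
= 3.19 * 47.19
= 150.5361
R = 12287.17 / 150.5361
= 81.6227%

81.6227%


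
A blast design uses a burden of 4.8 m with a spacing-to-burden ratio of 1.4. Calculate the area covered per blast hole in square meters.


First, find the spacing:
Spacing = burden * ratio = 4.8 * 1.4
= 6.72 m
Then, calculate the area:
Area = burden * spacing = 4.8 * 6.72
= 32.256 m^2

32.256 m^2


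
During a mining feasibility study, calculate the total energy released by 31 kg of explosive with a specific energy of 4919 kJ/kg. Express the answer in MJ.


152.489 MJ

Energy = mass * specific_energy / 1000
= 31 * 4919 / 1000
= 152489 / 1000
= 152.489 MJ


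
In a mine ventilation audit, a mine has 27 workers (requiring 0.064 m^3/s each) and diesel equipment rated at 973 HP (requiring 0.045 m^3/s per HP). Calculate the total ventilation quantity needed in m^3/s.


45.513 m^3/s

Airflow for workers:
Q_people = 27 * 0.064 = 1.728 m^3/s
Airflow for diesel equipment:
Q_diesel = 973 * 0.045 = 43.785 m^3/s
Total ventilation:
Q_total = 1.728 + 43.785
= 45.513 m^3/s


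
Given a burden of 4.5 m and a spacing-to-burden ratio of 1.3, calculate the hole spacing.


Spacing = burden * ratio
= 4.5 * 1.3
= 5.85 m

5.85 m


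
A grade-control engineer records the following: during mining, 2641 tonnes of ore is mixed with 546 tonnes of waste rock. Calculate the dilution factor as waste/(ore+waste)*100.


17.1321%

Total material = ore + waste
= 2641 + 546 = 3187 tonnes
Dilution = waste / total * 100
= 546 / 3187 * 100
= 0.1713209915 * 100
= 17.1321%


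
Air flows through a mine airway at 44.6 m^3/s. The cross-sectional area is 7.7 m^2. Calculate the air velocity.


5.7922 m/s

Velocity = flow rate / cross-sectional area
= 44.6 / 7.7
= 5.7922 m/s


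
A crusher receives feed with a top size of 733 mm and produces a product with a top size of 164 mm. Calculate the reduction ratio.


Reduction ratio = feed size / product size
= 733 / 164
= 4.4695

4.4695


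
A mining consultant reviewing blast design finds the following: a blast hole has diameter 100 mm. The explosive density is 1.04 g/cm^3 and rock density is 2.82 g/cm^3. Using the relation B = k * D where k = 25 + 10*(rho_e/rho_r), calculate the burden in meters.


2.8688 m

First, compute k:
rho_e / rho_r = 1.04 / 2.82 = 0.3687943262
k = 25 + 10 * 0.3687943262 = 28.68794326
Then, compute burden:
B = k * D / 1000 = 28.68794326 * 100 / 1000
= 2868.794326 / 1000
= 2.8688 m


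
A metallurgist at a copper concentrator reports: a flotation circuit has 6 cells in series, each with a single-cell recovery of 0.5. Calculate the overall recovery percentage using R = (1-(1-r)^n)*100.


98.4375%

Complement of single-cell recovery:
1 - r = 1 - 0.5 = 0.5
Raise to power n:
(1 - r)^6 = 0.5^6 = 0.015625
Overall recovery:
R = (1 - 0.015625) * 100
= 98.4375%


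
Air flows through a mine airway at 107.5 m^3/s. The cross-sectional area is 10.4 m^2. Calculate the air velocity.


10.3365 m/s

Velocity = flow rate / cross-sectional area
= 107.5 / 10.4
= 10.3365 m/s


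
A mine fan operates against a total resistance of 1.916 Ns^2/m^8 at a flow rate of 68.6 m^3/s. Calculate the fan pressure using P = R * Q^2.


Compute Q^2:
Q^2 = 68.6^2 = 4705.96
Compute pressure:
P = R * Q^2 = 1.916 * 4705.96
= 9016.6194 Pa

9016.6194 Pa


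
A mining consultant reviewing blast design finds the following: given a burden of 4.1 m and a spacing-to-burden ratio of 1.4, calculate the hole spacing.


5.74 m

Spacing = burden * ratio
= 4.1 * 1.4
= 5.74 m


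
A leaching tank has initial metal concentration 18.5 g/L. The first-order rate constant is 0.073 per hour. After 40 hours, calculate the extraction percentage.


Compute the exponent:
-k * t = -0.073 * 40 = -2.92
Remaining concentration:
C = 18.5 * exp(-2.92)
= 18.5 * 0.0539336873
= 0.9977732151 g/L
Extracted = 18.5 - 0.9977732151 = 17.50222678 g/L
Extraction % = 17.50222678 / 18.5 * 100
= 94.6066%

94.6066%


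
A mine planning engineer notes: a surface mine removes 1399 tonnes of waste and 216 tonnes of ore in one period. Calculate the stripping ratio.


Stripping ratio = waste tonnage / ore tonnage
= 1399 / 216
= 6.4769

6.4769


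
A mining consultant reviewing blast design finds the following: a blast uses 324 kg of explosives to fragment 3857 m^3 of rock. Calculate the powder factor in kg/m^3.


0.084 kg/m^3

Powder factor = explosive mass / rock volume
= 324 / 3857
= 0.084 kg/m^3


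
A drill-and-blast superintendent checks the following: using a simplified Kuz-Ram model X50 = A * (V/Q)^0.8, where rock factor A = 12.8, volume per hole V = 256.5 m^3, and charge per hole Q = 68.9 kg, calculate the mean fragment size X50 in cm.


36.6357 cm

Compute V/Q:
V/Q = 256.5 / 68.9 = 3.722786647
Raise to the power 0.8:
(V/Q)^0.8 = 3.722786647^0.8 = 2.862164021
Multiply by A:
X50 = 12.8 * 2.862164021
= 36.6357 cm


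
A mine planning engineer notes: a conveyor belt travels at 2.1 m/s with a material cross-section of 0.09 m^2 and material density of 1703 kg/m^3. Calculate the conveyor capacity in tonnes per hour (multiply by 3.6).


1158.7212 t/h

Volumetric flow = speed * area
= 2.1 * 0.09 = 0.189 m^3/s
Mass flow = volumetric * density
= 0.189 * 1703 = 321.867 kg/s
Convert to t/h: multiply by 3.6
Capacity = 321.867 * 3.6
= 1158.7212 t/h


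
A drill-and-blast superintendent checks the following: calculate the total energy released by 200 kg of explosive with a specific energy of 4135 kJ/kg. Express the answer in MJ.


827.0 MJ

Energy = mass * specific_energy / 1000
= 200 * 4135 / 1000
= 827000 / 1000
= 827.0 MJ


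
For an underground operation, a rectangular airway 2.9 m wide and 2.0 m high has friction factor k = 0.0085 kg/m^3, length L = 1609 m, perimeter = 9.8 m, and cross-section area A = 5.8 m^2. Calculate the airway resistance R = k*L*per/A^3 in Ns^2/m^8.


0.6869 Ns^2/m^8

Compute the numerator:
k * L * per = 0.0085 * 1609 * 9.8
= 134.0297
Compute the denominator:
A^3 = 5.8^3 = 195.112
Resistance:
R = 134.0297 / 195.112
= 0.6869 Ns^2/m^8


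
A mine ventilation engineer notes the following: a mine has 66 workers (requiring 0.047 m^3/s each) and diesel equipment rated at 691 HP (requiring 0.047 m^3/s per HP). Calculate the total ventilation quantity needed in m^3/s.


35.579 m^3/s

Airflow for workers:
Q_people = 66 * 0.047 = 3.102 m^3/s
Airflow for diesel equipment:
Q_diesel = 691 * 0.047 = 32.477 m^3/s
Total ventilation:
Q_total = 3.102 + 32.477
= 35.579 m^3/s


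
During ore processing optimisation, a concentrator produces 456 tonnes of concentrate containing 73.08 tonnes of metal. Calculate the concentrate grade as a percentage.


Grade = (metal in concentrate / concentrate mass) * 100
= (73.08 / 456) * 100
= 0.1602631579 * 100
= 16.0263%

16.0263%


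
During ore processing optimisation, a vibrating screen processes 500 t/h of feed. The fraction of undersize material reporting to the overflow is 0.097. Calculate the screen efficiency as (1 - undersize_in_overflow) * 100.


Screen efficiency = (1 - fraction of undersize in overflow) * 100
= (1 - 0.097) * 100
= 0.903 * 100
= 90.3%

90.3%


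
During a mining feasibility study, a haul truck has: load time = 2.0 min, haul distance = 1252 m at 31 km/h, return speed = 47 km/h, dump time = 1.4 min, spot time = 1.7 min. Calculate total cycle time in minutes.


Convert haul speed to m/min: 31 * 1000/60 = 516.6666667 m/min
Haul time = 1252 / 516.6666667 = 2.423225806 min
Convert return speed to m/min: 47 * 1000/60 = 783.3333333 m/min
Return time = 1252 / 783.3333333 = 1.598297872 min
Total cycle time:
= 2.0 + 2.423225806 + 1.4 + 1.598297872 + 1.7
= 9.1215 min

9.1215 min


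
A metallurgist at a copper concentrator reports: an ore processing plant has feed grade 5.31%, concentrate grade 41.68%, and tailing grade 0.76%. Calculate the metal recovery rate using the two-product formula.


Using the two-product formula:
R = 100 * c * (f - t) / (f * (c - t))
Numerator = 100 * 41.68 * (5.31 - 0.76)
= 100 * 41.68 * 4.55
= 18964.4
Denominator = 5.31 * (41.68 - 0.76)
= 5.31 * 40.92
= 217.2852
R = 18964.4 / 217.2852
= 87.2788%

87.2788%


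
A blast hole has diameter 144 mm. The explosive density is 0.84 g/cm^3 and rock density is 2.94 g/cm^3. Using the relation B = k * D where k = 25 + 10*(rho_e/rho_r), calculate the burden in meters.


First, compute k:
rho_e / rho_r = 0.84 / 2.94 = 0.2857142857
k = 25 + 10 * 0.2857142857 = 27.85714286
Then, compute burden:
B = k * D / 1000 = 27.85714286 * 144 / 1000
= 4011.428571 / 1000
= 4.0114 m

4.0114 m


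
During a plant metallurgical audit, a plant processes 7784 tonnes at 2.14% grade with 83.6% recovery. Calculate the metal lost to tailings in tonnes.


27.3187 tonnes

Total metal in feed:
= 7784 * 2.14 / 100 = 166.5776 tonnes
Metal recovered:
= 166.5776 * 83.6 / 100 = 139.2588736 tonnes
Metal lost to tailings:
= 166.5776 - 139.2588736
= 27.3187 tonnes


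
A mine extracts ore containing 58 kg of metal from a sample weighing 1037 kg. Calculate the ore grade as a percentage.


Ore grade = (metal mass / ore mass) * 100
= (58 / 1037) * 100
= 0.05593056895 * 100
= 5.5931%

5.5931%


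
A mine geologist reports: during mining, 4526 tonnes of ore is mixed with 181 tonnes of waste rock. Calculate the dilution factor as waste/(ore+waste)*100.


3.8453%

Total material = ore + waste
= 4526 + 181 = 4707 tonnes
Dilution = waste / total * 100
= 181 / 4707 * 100
= 0.03845336733 * 100
= 3.8453%


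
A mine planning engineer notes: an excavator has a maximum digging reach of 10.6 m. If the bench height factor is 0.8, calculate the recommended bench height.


8.48 m

Bench height = reach * factor
= 10.6 * 0.8
= 8.48 m


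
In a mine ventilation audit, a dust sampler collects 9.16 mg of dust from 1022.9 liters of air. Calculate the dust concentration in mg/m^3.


Convert liters to m^3: 1 m^3 = 1000 L
Concentration = mass / volume * 1000
= 9.16 / 1022.9 * 1000
= 0.008954932056 * 1000
= 8.9549 mg/m^3

8.9549 mg/m^3


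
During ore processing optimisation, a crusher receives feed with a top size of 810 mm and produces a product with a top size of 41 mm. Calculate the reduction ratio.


19.7561

Reduction ratio = feed size / product size
= 810 / 41
= 19.7561


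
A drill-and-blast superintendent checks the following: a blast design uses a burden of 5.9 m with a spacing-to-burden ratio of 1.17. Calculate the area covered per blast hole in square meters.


40.7277 m^2

First, find the spacing:
Spacing = burden * ratio = 5.9 * 1.17
= 6.903 m
Then, calculate the area:
Area = burden * spacing = 5.9 * 6.903
= 40.7277 m^2


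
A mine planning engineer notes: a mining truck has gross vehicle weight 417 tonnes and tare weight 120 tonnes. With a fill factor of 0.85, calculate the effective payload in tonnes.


252.45 tonnes

Maximum payload = gross - tare
= 417 - 120 = 297 tonnes
Effective payload = max payload * fill factor
= 297 * 0.85
= 252.45 tonnes


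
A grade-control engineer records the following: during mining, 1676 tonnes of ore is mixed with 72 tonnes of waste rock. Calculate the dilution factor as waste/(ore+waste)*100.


4.119%

Total material = ore + waste
= 1676 + 72 = 1748 tonnes
Dilution = waste / total * 100
= 72 / 1748 * 100
= 0.04118993135 * 100
= 4.119%


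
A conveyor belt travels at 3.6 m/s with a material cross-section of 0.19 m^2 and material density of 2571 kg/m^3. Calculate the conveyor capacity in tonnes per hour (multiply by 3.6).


Volumetric flow = speed * area
= 3.6 * 0.19 = 0.684 m^3/s
Mass flow = volumetric * density
= 0.684 * 2571 = 1758.564 kg/s
Convert to t/h: multiply by 3.6
Capacity = 1758.564 * 3.6
= 6330.8304 t/h

6330.8304 t/h


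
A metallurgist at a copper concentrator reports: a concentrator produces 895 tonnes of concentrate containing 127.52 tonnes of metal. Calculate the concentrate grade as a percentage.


14.248%

Grade = (metal in concentrate / concentrate mass) * 100
= (127.52 / 895) * 100
= 0.1424804469 * 100
= 14.248%


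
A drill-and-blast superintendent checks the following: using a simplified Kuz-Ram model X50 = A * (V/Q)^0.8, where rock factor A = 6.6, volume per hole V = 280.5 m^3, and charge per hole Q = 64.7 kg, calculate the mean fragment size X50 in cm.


21.3386 cm

Compute V/Q:
V/Q = 280.5 / 64.7 = 4.335394127
Raise to the power 0.8:
(V/Q)^0.8 = 4.335394127^0.8 = 3.233127771
Multiply by A:
X50 = 6.6 * 3.233127771
= 21.3386 cm


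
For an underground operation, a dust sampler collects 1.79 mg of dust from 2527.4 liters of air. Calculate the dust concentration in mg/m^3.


Convert liters to m^3: 1 m^3 = 1000 L
Concentration = mass / volume * 1000
= 1.79 / 2527.4 * 1000
= 0.0007082377146 * 1000
= 0.7082 mg/m^3

0.7082 mg/m^3


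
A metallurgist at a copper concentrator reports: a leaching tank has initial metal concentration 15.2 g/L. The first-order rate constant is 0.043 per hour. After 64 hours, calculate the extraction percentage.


Compute the exponent:
-k * t = -0.043 * 64 = -2.752
Remaining concentration:
C = 15.2 * exp(-2.752)
= 15.2 * 0.06380013325
= 0.9697620255 g/L
Extracted = 15.2 - 0.9697620255 = 14.23023797 g/L
Extraction % = 14.23023797 / 15.2 * 100
= 93.62%

93.62%


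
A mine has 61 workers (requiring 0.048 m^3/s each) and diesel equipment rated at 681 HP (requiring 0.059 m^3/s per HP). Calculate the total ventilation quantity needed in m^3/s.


43.107 m^3/s

Airflow for workers:
Q_people = 61 * 0.048 = 2.928 m^3/s
Airflow for diesel equipment:
Q_diesel = 681 * 0.059 = 40.179 m^3/s
Total ventilation:
Q_total = 2.928 + 40.179
= 43.107 m^3/s


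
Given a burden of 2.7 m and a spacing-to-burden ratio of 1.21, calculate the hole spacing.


Spacing = burden * ratio
= 2.7 * 1.21
= 3.267 m

3.267 m


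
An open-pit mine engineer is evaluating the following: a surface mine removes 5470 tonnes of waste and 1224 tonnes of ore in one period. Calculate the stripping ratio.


Stripping ratio = waste tonnage / ore tonnage
= 5470 / 1224
= 4.469

4.469


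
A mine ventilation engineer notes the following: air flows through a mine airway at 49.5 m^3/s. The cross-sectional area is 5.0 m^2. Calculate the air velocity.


9.9 m/s

Velocity = flow rate / cross-sectional area
= 49.5 / 5.0
= 9.9 m/s


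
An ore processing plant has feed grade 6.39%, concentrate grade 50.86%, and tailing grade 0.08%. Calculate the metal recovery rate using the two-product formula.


Using the two-product formula:
R = 100 * c * (f - t) / (f * (c - t))
Numerator = 100 * 50.86 * (6.39 - 0.08)
= 100 * 50.86 * 6.31
= 32092.66
Denominator = 6.39 * (50.86 - 0.08)
= 6.39 * 50.78
= 324.4842
R = 32092.66 / 324.4842
= 98.9036%

98.9036%


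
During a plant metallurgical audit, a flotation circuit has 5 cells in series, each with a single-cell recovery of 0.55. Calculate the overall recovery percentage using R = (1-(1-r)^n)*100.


98.1547%

Complement of single-cell recovery:
1 - r = 1 - 0.55 = 0.45
Raise to power n:
(1 - r)^5 = 0.45^5 = 0.0184528125
Overall recovery:
R = (1 - 0.0184528125) * 100
= 98.1547%


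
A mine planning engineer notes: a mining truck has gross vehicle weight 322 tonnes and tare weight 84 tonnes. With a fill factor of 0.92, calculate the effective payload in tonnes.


218.96 tonnes

Maximum payload = gross - tare
= 322 - 84 = 238 tonnes
Effective payload = max payload * fill factor
= 238 * 0.92
= 218.96 tonnes


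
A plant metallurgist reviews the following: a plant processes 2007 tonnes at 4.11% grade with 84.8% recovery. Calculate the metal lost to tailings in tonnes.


Total metal in feed:
= 2007 * 4.11 / 100 = 82.4877 tonnes
Metal recovered:
= 82.4877 * 84.8 / 100 = 69.9495696 tonnes
Metal lost to tailings:
= 82.4877 - 69.9495696
= 12.5381 tonnes

12.5381 tonnes


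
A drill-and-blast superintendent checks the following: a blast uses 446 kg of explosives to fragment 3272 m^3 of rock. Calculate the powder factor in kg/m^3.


Powder factor = explosive mass / rock volume
= 446 / 3272
= 0.1363 kg/m^3

0.1363 kg/m^3


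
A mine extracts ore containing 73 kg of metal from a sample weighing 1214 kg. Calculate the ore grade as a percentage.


Ore grade = (metal mass / ore mass) * 100
= (73 / 1214) * 100
= 0.06013179572 * 100
= 6.0132%

6.0132%


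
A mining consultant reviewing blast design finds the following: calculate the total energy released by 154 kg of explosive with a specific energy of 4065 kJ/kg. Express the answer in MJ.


626.01 MJ

Energy = mass * specific_energy / 1000
= 154 * 4065 / 1000
= 626010 / 1000
= 626.01 MJ


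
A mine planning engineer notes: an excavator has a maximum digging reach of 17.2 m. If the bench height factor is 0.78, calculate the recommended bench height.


Bench height = reach * factor
= 17.2 * 0.78
= 13.416 m

13.416 m


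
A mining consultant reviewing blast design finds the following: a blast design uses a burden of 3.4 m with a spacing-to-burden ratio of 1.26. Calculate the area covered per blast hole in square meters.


14.5656 m^2

First, find the spacing:
Spacing = burden * ratio = 3.4 * 1.26
= 4.284 m
Then, calculate the area:
Area = burden * spacing = 3.4 * 4.284
= 14.5656 m^2


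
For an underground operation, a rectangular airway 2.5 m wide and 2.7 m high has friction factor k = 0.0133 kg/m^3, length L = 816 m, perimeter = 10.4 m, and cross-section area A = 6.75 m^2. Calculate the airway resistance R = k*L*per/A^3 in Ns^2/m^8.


Compute the numerator:
k * L * per = 0.0133 * 816 * 10.4
= 112.86912
Compute the denominator:
A^3 = 6.75^3 = 307.546875
Resistance:
R = 112.86912 / 307.546875
= 0.367 Ns^2/m^8

0.367 Ns^2/m^8


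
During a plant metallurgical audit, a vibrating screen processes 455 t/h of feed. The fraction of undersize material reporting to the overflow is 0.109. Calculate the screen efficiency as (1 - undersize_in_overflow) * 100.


89.1%

Screen efficiency = (1 - fraction of undersize in overflow) * 100
= (1 - 0.109) * 100
= 0.891 * 100
= 89.1%


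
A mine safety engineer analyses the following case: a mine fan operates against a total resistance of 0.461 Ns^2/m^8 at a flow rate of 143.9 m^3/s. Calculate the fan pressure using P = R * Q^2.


Compute Q^2:
Q^2 = 143.9^2 = 20707.21
Compute pressure:
P = R * Q^2 = 0.461 * 20707.21
= 9546.0238 Pa

9546.0238 Pa


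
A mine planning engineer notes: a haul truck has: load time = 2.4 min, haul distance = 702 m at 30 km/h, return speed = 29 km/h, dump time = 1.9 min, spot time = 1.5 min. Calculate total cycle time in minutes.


Convert haul speed to m/min: 30 * 1000/60 = 500 m/min
Haul time = 702 / 500 = 1.404 min
Convert return speed to m/min: 29 * 1000/60 = 483.3333333 m/min
Return time = 702 / 483.3333333 = 1.452413793 min
Total cycle time:
= 2.4 + 1.404 + 1.9 + 1.452413793 + 1.5
= 8.6564 min

8.6564 min


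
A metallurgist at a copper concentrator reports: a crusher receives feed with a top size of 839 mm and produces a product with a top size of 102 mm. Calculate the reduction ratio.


Reduction ratio = feed size / product size
= 839 / 102
= 8.2255

8.2255


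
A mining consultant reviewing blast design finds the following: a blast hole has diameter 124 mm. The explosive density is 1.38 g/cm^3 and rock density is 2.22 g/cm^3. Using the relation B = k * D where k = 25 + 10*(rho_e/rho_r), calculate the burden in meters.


3.8708 m

First, compute k:
rho_e / rho_r = 1.38 / 2.22 = 0.6216216216
k = 25 + 10 * 0.6216216216 = 31.21621622
Then, compute burden:
B = k * D / 1000 = 31.21621622 * 124 / 1000
= 3870.810811 / 1000
= 3.8708 m


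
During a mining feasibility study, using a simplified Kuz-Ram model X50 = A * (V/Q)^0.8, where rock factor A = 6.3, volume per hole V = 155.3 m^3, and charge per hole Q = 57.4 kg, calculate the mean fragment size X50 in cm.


13.9684 cm

Compute V/Q:
V/Q = 155.3 / 57.4 = 2.705574913
Raise to the power 0.8:
(V/Q)^0.8 = 2.705574913^0.8 = 2.217214197
Multiply by A:
X50 = 6.3 * 2.217214197
= 13.9684 cm


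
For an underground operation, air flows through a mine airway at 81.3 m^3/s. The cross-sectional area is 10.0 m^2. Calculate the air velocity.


8.13 m/s

Velocity = flow rate / cross-sectional area
= 81.3 / 10.0
= 8.13 m/s


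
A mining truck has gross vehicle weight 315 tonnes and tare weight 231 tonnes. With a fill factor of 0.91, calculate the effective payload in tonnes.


76.44 tonnes

Maximum payload = gross - tare
= 315 - 231 = 84 tonnes
Effective payload = max payload * fill factor
= 84 * 0.91
= 76.44 tonnes


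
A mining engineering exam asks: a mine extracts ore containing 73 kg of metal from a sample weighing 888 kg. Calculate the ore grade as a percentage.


8.2207%

Ore grade = (metal mass / ore mass) * 100
= (73 / 888) * 100
= 0.08220720721 * 100
= 8.2207%
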